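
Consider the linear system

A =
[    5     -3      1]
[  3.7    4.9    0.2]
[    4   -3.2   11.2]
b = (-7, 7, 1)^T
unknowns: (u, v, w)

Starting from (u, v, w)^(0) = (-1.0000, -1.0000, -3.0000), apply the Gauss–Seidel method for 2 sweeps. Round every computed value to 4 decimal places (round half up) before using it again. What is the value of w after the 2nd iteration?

0.5403

Iteration 1:
  u = (-7 - (-3)·-1.0000 - (1)·-3.0000) / (5) = -1.4000
  v = (7 - (3.7)·-1.4000 - (0.2)·-3.0000) / (4.9) = 2.6082
  w = (1 - (4)·-1.4000 - (-3.2)·2.6082) / (11.2) = 1.3345
Iteration 2:
  u = (-7 - (-3)·2.6082 - (1)·1.3345) / (5) = -0.1020
  v = (7 - (3.7)·-0.1020 - (0.2)·1.3345) / (4.9) = 1.4511
  w = (1 - (4)·-0.1020 - (-3.2)·1.4511) / (11.2) = 0.5403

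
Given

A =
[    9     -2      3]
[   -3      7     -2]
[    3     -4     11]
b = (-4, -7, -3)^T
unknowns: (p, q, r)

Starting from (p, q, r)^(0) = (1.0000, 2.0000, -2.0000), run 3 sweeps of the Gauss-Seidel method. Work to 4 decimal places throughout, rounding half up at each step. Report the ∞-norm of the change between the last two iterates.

Iteration 1:
  p = (-4 - (-2)·2.0000 - (3)·-2.0000) / (9) = 0.6667
  q = (-7 - (-3)·0.6667 - (-2)·-2.0000) / (7) = -1.2857
  r = (-3 - (3)·0.6667 - (-4)·-1.2857) / (11) = -0.9221
Iteration 2:
  p = (-4 - (-2)·-1.2857 - (3)·-0.9221) / (9) = -0.4228
  q = (-7 - (-3)·-0.4228 - (-2)·-0.9221) / (7) = -1.4447
  r = (-3 - (3)·-0.4228 - (-4)·-1.4447) / (11) = -0.6828
Iteration 3:
  p = (-4 - (-2)·-1.4447 - (3)·-0.6828) / (9) = -0.5379
  q = (-7 - (-3)·-0.5379 - (-2)·-0.6828) / (7) = -1.4256
  r = (-3 - (3)·-0.5379 - (-4)·-1.4256) / (11) = -0.6444
Change: (-0.1151, 0.0191, 0.0384) → max |·| = 0.1151

0.1151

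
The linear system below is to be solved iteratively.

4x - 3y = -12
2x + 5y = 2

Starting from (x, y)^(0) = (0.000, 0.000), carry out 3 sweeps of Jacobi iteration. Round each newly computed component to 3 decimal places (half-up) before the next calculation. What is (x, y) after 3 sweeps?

(-1.800, 1.480)

Iteration 1:
  x = (-12 - (-3)·0.000) / (4) = -3.000
  y = (2 - (2)·0.000) / (5) = 0.400
Iteration 2:
  x = (-12 - (-3)·0.400) / (4) = -2.700
  y = (2 - (2)·-3.000) / (5) = 1.600
Iteration 3:
  x = (-12 - (-3)·1.600) / (4) = -1.800
  y = (2 - (2)·-2.700) / (5) = 1.480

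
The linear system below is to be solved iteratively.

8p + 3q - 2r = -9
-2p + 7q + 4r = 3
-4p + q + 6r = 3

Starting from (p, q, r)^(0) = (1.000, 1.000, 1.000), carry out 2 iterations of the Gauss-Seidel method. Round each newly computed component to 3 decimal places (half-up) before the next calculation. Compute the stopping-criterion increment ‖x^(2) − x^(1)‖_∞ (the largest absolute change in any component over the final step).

0.786

Iteration 1:
  p = (-9 - (3)·1.000 - (-2)·1.000) / (8) = -1.250
  q = (3 - (-2)·-1.250 - (4)·1.000) / (7) = -0.500
  r = (3 - (-4)·-1.250 - (1)·-0.500) / (6) = -0.250
Iteration 2:
  p = (-9 - (3)·-0.500 - (-2)·-0.250) / (8) = -1.000
  q = (3 - (-2)·-1.000 - (4)·-0.250) / (7) = 0.286
  r = (3 - (-4)·-1.000 - (1)·0.286) / (6) = -0.214
Change: (0.250, 0.786, 0.036) → max |·| = 0.786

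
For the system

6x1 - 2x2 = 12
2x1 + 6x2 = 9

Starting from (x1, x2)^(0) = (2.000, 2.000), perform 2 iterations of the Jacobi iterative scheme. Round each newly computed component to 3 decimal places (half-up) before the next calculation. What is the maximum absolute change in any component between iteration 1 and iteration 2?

0.389

Iteration 1:
  x1 = (12 - (-2)·2.000) / (6) = 2.667
  x2 = (9 - (2)·2.000) / (6) = 0.833
Iteration 2:
  x1 = (12 - (-2)·0.833) / (6) = 2.278
  x2 = (9 - (2)·2.667) / (6) = 0.611
Change: (-0.389, -0.222) → max |·| = 0.389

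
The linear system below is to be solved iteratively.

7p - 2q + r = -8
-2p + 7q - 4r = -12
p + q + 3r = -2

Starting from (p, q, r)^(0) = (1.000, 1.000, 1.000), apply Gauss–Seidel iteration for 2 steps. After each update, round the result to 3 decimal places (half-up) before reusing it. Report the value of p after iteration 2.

-1.572

Iteration 1:
  p = (-8 - (-2)·1.000 - (1)·1.000) / (7) = -1.000
  q = (-12 - (-2)·-1.000 - (-4)·1.000) / (7) = -1.429
  r = (-2 - (1)·-1.000 - (1)·-1.429) / (3) = 0.143
Iteration 2:
  p = (-8 - (-2)·-1.429 - (1)·0.143) / (7) = -1.572
  q = (-12 - (-2)·-1.572 - (-4)·0.143) / (7) = -2.082
  r = (-2 - (1)·-1.572 - (1)·-2.082) / (3) = 0.551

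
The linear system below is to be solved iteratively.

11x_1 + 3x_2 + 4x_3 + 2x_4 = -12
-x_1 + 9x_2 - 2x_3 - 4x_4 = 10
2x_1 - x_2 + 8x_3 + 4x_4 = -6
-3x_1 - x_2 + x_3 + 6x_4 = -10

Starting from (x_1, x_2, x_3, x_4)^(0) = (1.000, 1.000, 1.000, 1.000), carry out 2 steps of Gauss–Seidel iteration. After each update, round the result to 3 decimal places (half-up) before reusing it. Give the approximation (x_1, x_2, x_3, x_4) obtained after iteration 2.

Iteration 1:
  x_1 = (-12 - (3)·1.000 - (4)·1.000 - (2)·1.000) / (11) = -1.909
  x_2 = (10 - (-1)·-1.909 - (-2)·1.000 - (-4)·1.000) / (9) = 1.566
  x_3 = (-6 - (2)·-1.909 - (-1)·1.566 - (4)·1.000) / (8) = -0.577
  x_4 = (-10 - (-3)·-1.909 - (-1)·1.566 - (1)·-0.577) / (6) = -2.264
Iteration 2:
  x_1 = (-12 - (3)·1.566 - (4)·-0.577 - (2)·-2.264) / (11) = -0.897
  x_2 = (10 - (-1)·-0.897 - (-2)·-0.577 - (-4)·-2.264) / (9) = -0.123
  x_3 = (-6 - (2)·-0.897 - (-1)·-0.123 - (4)·-2.264) / (8) = 0.591
  x_4 = (-10 - (-3)·-0.897 - (-1)·-0.123 - (1)·0.591) / (6) = -2.234

(-0.897, -0.123, 0.591, -2.234)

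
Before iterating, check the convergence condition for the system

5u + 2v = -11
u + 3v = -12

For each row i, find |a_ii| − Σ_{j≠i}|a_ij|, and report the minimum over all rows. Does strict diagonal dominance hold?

row 1: |5| − (2) = 3
row 2: |3| − (1) = 2
minimum over rows = 2 → strictly diagonally dominant (convergence guaranteed)

2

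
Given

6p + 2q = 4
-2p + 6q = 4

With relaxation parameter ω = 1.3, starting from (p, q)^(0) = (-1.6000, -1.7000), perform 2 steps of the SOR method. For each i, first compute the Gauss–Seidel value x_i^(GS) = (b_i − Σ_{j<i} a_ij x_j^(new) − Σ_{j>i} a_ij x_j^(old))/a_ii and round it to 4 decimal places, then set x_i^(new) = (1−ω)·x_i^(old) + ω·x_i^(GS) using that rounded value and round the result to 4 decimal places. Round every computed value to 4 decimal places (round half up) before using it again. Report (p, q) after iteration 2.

Iteration 1:
  p: GS value = (4 - (2)·-1.7000) / (6) = 1.2333;  p ← (1−ω)·-1.6000 + ω·1.2333 = 2.0833
  q: GS value = (4 - (-2)·2.0833) / (6) = 1.3611;  q ← (1−ω)·-1.7000 + ω·1.3611 = 2.2794
Iteration 2:
  p: GS value = (4 - (2)·2.2794) / (6) = -0.0931;  p ← (1−ω)·2.0833 + ω·-0.0931 = -0.7460
  q: GS value = (4 - (-2)·-0.7460) / (6) = 0.4180;  q ← (1−ω)·2.2794 + ω·0.4180 = -0.1404

(-0.7460, -0.1404)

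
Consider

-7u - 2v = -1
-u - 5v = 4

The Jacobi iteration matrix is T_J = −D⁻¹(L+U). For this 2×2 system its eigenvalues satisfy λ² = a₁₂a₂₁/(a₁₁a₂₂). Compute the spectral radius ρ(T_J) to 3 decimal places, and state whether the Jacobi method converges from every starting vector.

a₁₂a₂₁/(a₁₁a₂₂) = (-2)·(-1) / ((-7)·(-5)) = 0.057143
ρ = √|0.057143| = √0.057143 = 0.239
ρ < 1, so Jacobi converges

0.239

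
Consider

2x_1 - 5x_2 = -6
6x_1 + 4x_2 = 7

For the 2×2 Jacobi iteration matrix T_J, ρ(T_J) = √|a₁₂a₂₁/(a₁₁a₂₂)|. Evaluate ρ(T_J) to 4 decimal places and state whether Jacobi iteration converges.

1.9365

a₁₂a₂₁/(a₁₁a₂₂) = (-5)·(6) / ((2)·(4)) = -3.750000
ρ = √|-3.750000| = √3.750000 = 1.9365
ρ > 1, so Jacobi diverges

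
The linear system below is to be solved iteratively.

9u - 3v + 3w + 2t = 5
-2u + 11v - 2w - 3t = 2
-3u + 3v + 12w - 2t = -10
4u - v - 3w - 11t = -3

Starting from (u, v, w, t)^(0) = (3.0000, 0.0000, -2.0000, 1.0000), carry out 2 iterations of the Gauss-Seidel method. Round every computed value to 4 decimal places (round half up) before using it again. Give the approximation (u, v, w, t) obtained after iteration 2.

Iteration 1:
  u = (5 - (-3)·0.0000 - (3)·-2.0000 - (2)·1.0000) / (9) = 1.0000
  v = (2 - (-2)·1.0000 - (-2)·-2.0000 - (-3)·1.0000) / (11) = 0.2727
  w = (-10 - (-3)·1.0000 - (3)·0.2727 - (-2)·1.0000) / (12) = -0.4848
  t = (-3 - (4)·1.0000 - (-1)·0.2727 - (-3)·-0.4848) / (-11) = 0.7438
Iteration 2:
  u = (5 - (-3)·0.2727 - (3)·-0.4848 - (2)·0.7438) / (9) = 0.6428
  v = (2 - (-2)·0.6428 - (-2)·-0.4848 - (-3)·0.7438) / (11) = 0.4134
  w = (-10 - (-3)·0.6428 - (3)·0.4134 - (-2)·0.7438) / (12) = -0.6520
  t = (-3 - (4)·0.6428 - (-1)·0.4134 - (-3)·-0.6520) / (-11) = 0.6467

(0.6428, 0.4134, -0.6520, 0.6467)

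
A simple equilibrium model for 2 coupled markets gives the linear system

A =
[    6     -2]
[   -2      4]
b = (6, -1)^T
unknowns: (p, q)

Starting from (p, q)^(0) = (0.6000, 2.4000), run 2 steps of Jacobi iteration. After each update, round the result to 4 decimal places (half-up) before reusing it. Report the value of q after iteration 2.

0.6500

Iteration 1:
  p = (6 - (-2)·2.4000) / (6) = 1.8000
  q = (-1 - (-2)·0.6000) / (4) = 0.0500
Iteration 2:
  p = (6 - (-2)·0.0500) / (6) = 1.0167
  q = (-1 - (-2)·1.8000) / (4) = 0.6500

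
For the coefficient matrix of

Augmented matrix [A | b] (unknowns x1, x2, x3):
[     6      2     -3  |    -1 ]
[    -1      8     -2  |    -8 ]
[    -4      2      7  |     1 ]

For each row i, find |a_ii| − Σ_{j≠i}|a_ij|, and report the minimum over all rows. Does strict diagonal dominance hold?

row 1: |6| − (2+3) = 1
row 2: |8| − (1+2) = 5
row 3: |7| − (4+2) = 1
minimum over rows = 1 → strictly diagonally dominant (convergence guaranteed)

1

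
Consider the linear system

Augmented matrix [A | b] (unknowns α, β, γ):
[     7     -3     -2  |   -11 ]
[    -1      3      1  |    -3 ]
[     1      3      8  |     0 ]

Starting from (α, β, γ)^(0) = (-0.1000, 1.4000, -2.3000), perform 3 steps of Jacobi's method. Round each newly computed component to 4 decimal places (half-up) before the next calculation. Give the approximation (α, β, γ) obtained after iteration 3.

Iteration 1:
  α = (-11 - (-3)·1.4000 - (-2)·-2.3000) / (7) = -1.6286
  β = (-3 - (-1)·-0.1000 - (1)·-2.3000) / (3) = -0.2667
  γ = (0 - (1)·-0.1000 - (3)·1.4000) / (8) = -0.5125
Iteration 2:
  α = (-11 - (-3)·-0.2667 - (-2)·-0.5125) / (7) = -1.8322
  β = (-3 - (-1)·-1.6286 - (1)·-0.5125) / (3) = -1.3720
  γ = (0 - (1)·-1.6286 - (3)·-0.2667) / (8) = 0.3036
Iteration 3:
  α = (-11 - (-3)·-1.3720 - (-2)·0.3036) / (7) = -2.0727
  β = (-3 - (-1)·-1.8322 - (1)·0.3036) / (3) = -1.7119
  γ = (0 - (1)·-1.8322 - (3)·-1.3720) / (8) = 0.7435

(-2.0727, -1.7119, 0.7435)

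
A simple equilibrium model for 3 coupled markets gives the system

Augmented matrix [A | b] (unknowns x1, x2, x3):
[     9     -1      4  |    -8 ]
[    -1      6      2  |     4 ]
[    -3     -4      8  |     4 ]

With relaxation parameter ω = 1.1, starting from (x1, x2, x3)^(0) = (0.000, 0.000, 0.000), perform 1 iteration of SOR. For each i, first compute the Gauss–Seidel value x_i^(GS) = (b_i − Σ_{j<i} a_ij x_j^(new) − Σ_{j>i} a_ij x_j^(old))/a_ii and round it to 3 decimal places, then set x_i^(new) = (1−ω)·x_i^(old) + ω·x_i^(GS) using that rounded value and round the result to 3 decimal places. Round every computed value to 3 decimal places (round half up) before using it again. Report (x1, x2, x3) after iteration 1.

(-0.978, 0.554, 0.451)

Iteration 1:
  x1: GS value = (-8 - (-1)·0.000 - (4)·0.000) / (9) = -0.889;  x1 ← (1−ω)·0.000 + ω·-0.889 = -0.978
  x2: GS value = (4 - (-1)·-0.978 - (2)·0.000) / (6) = 0.504;  x2 ← (1−ω)·0.000 + ω·0.504 = 0.554
  x3: GS value = (4 - (-3)·-0.978 - (-4)·0.554) / (8) = 0.410;  x3 ← (1−ω)·0.000 + ω·0.410 = 0.451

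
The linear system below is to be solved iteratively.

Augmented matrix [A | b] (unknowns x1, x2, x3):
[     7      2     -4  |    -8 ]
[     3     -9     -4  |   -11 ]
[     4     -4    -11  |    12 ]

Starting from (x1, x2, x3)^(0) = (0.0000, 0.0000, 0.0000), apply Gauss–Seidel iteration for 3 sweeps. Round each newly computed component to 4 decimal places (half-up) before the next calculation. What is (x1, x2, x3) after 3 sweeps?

(-2.8717, 1.3382, -2.6218)

Iteration 1:
  x1 = (-8 - (2)·0.0000 - (-4)·0.0000) / (7) = -1.1429
  x2 = (-11 - (3)·-1.1429 - (-4)·0.0000) / (-9) = 0.8413
  x3 = (12 - (4)·-1.1429 - (-4)·0.8413) / (-11) = -1.8124
Iteration 2:
  x1 = (-8 - (2)·0.8413 - (-4)·-1.8124) / (7) = -2.4189
  x2 = (-11 - (3)·-2.4189 - (-4)·-1.8124) / (-9) = 1.2214
  x3 = (12 - (4)·-2.4189 - (-4)·1.2214) / (-11) = -2.4147
Iteration 3:
  x1 = (-8 - (2)·1.2214 - (-4)·-2.4147) / (7) = -2.8717
  x2 = (-11 - (3)·-2.8717 - (-4)·-2.4147) / (-9) = 1.3382
  x3 = (12 - (4)·-2.8717 - (-4)·1.3382) / (-11) = -2.6218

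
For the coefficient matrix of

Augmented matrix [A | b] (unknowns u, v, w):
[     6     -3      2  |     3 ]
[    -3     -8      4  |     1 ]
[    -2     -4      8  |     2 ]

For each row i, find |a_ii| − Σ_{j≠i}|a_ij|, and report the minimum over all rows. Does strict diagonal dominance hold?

1

row 1: |6| − (3+2) = 1
row 2: |-8| − (3+4) = 1
row 3: |8| − (2+4) = 2
minimum over rows = 1 → strictly diagonally dominant (convergence guaranteed)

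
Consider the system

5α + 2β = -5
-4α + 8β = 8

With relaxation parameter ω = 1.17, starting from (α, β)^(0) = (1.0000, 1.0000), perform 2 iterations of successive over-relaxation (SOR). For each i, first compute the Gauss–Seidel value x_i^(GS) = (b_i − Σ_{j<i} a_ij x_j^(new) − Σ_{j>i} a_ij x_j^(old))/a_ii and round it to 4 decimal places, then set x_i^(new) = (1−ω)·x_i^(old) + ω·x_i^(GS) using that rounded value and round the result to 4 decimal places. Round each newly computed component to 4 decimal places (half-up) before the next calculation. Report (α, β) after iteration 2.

(-0.8356, 0.6910)

Iteration 1:
  α: GS value = (-5 - (2)·1.0000) / (5) = -1.4000;  α ← (1−ω)·1.0000 + ω·-1.4000 = -1.8080
  β: GS value = (8 - (-4)·-1.8080) / (8) = 0.0960;  β ← (1−ω)·1.0000 + ω·0.0960 = -0.0577
Iteration 2:
  α: GS value = (-5 - (2)·-0.0577) / (5) = -0.9769;  α ← (1−ω)·-1.8080 + ω·-0.9769 = -0.8356
  β: GS value = (8 - (-4)·-0.8356) / (8) = 0.5822;  β ← (1−ω)·-0.0577 + ω·0.5822 = 0.6910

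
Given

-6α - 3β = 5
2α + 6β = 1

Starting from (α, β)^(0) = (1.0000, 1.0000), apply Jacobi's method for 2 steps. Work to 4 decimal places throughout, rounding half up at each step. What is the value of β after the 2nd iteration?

Iteration 1:
  α = (5 - (-3)·1.0000) / (-6) = -1.3333
  β = (1 - (2)·1.0000) / (6) = -0.1667
Iteration 2:
  α = (5 - (-3)·-0.1667) / (-6) = -0.7500
  β = (1 - (2)·-1.3333) / (6) = 0.6111

0.6111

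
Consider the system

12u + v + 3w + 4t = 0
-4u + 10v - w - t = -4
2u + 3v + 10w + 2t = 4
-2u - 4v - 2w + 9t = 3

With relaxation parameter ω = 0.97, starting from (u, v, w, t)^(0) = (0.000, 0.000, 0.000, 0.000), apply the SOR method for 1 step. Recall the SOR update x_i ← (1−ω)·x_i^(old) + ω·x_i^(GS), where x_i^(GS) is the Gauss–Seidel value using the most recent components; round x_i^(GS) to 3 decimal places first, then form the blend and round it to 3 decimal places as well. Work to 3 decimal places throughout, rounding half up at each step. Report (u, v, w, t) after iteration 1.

Iteration 1:
  u: GS value = (0 - (1)·0.000 - (3)·0.000 - (4)·0.000) / (12) = 0.000;  u ← (1−ω)·0.000 + ω·0.000 = 0.000
  v: GS value = (-4 - (-4)·0.000 - (-1)·0.000 - (-1)·0.000) / (10) = -0.400;  v ← (1−ω)·0.000 + ω·-0.400 = -0.388
  w: GS value = (4 - (2)·0.000 - (3)·-0.388 - (2)·0.000) / (10) = 0.516;  w ← (1−ω)·0.000 + ω·0.516 = 0.501
  t: GS value = (3 - (-2)·0.000 - (-4)·-0.388 - (-2)·0.501) / (9) = 0.272;  t ← (1−ω)·0.000 + ω·0.272 = 0.264

(0.000, -0.388, 0.501, 0.264)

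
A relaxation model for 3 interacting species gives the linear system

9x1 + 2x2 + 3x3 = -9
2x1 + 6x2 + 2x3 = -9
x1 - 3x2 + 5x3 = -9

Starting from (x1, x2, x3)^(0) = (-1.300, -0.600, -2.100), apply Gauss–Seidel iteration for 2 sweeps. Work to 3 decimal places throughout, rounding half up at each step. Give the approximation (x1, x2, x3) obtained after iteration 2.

(-0.097, -0.730, -2.219)

Iteration 1:
  x1 = (-9 - (2)·-0.600 - (3)·-2.100) / (9) = -0.167
  x2 = (-9 - (2)·-0.167 - (2)·-2.100) / (6) = -0.744
  x3 = (-9 - (1)·-0.167 - (-3)·-0.744) / (5) = -2.213
Iteration 2:
  x1 = (-9 - (2)·-0.744 - (3)·-2.213) / (9) = -0.097
  x2 = (-9 - (2)·-0.097 - (2)·-2.213) / (6) = -0.730
  x3 = (-9 - (1)·-0.097 - (-3)·-0.730) / (5) = -2.219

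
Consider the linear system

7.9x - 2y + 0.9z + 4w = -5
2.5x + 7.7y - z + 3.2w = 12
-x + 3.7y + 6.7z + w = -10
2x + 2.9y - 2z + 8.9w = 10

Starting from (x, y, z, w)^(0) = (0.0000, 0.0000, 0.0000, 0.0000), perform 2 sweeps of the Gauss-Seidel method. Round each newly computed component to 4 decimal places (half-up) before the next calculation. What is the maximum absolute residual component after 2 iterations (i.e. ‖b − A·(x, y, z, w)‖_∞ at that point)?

Iteration 1:
  x = (-5 - (-2)·0.0000 - (0.9)·0.0000 - (4)·0.0000) / (7.9) = -0.6329
  y = (12 - (2.5)·-0.6329 - (-1)·0.0000 - (3.2)·0.0000) / (7.7) = 1.7639
  z = (-10 - (-1)·-0.6329 - (3.7)·1.7639 - (1)·0.0000) / (6.7) = -2.5611
  w = (10 - (2)·-0.6329 - (2.9)·1.7639 - (-2)·-2.5611) / (8.9) = 0.1155
Iteration 2:
  x = (-5 - (-2)·1.7639 - (0.9)·-2.5611 - (4)·0.1155) / (7.9) = 0.0469
  y = (12 - (2.5)·0.0469 - (-1)·-2.5611 - (3.2)·0.1155) / (7.7) = 1.1626
  z = (-10 - (-1)·0.0469 - (3.7)·1.1626 - (1)·0.1155) / (6.7) = -2.1448
  w = (10 - (2)·0.0469 - (2.9)·1.1626 - (-2)·-2.1448) / (8.9) = 0.2523
Residual b − A·x = (-2.1242, -0.0214, -0.1369, -0.0004); ∞-norm = 2.1242

2.1242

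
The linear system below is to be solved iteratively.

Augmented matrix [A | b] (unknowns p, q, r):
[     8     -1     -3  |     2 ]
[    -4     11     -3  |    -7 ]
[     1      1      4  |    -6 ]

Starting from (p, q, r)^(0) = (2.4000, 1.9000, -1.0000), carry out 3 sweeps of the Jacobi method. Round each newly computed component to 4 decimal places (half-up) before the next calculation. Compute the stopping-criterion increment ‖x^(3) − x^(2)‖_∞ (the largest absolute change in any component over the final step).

Iteration 1:
  p = (2 - (-1)·1.9000 - (-3)·-1.0000) / (8) = 0.1125
  q = (-7 - (-4)·2.4000 - (-3)·-1.0000) / (11) = -0.0364
  r = (-6 - (1)·2.4000 - (1)·1.9000) / (4) = -2.5750
Iteration 2:
  p = (2 - (-1)·-0.0364 - (-3)·-2.5750) / (8) = -0.7202
  q = (-7 - (-4)·0.1125 - (-3)·-2.5750) / (11) = -1.2977
  r = (-6 - (1)·0.1125 - (1)·-0.0364) / (4) = -1.5190
Iteration 3:
  p = (2 - (-1)·-1.2977 - (-3)·-1.5190) / (8) = -0.4818
  q = (-7 - (-4)·-0.7202 - (-3)·-1.5190) / (11) = -1.3125
  r = (-6 - (1)·-0.7202 - (1)·-1.2977) / (4) = -0.9955
Change: (0.2384, -0.0148, 0.5235) → max |·| = 0.5235

0.5235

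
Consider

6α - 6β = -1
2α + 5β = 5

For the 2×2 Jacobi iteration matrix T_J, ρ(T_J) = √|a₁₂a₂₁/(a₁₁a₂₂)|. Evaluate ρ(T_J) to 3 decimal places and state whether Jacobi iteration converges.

0.632

a₁₂a₂₁/(a₁₁a₂₂) = (-6)·(2) / ((6)·(5)) = -0.400000
ρ = √|-0.400000| = √0.400000 = 0.632
ρ < 1, so Jacobi converges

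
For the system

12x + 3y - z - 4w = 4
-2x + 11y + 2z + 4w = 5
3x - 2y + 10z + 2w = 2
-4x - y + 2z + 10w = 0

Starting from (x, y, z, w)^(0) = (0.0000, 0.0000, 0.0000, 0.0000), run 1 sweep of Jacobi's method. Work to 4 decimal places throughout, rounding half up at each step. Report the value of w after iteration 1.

0.0000

Iteration 1:
  x = (4 - (3)·0.0000 - (-1)·0.0000 - (-4)·0.0000) / (12) = 0.3333
  y = (5 - (-2)·0.0000 - (2)·0.0000 - (4)·0.0000) / (11) = 0.4545
  z = (2 - (3)·0.0000 - (-2)·0.0000 - (2)·0.0000) / (10) = 0.2000
  w = (0 - (-4)·0.0000 - (-1)·0.0000 - (2)·0.0000) / (10) = 0.0000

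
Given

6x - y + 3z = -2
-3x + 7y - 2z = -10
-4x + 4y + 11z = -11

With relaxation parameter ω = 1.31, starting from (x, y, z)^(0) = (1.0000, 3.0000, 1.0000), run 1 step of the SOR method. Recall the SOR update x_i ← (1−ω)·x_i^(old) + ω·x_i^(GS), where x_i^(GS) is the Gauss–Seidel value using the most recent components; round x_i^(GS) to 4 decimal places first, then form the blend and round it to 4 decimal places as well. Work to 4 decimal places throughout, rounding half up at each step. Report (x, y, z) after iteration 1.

Iteration 1:
  x: GS value = (-2 - (-1)·3.0000 - (3)·1.0000) / (6) = -0.3333;  x ← (1−ω)·1.0000 + ω·-0.3333 = -0.7466
  y: GS value = (-10 - (-3)·-0.7466 - (-2)·1.0000) / (7) = -1.4628;  y ← (1−ω)·3.0000 + ω·-1.4628 = -2.8463
  z: GS value = (-11 - (-4)·-0.7466 - (4)·-2.8463) / (11) = -0.2365;  z ← (1−ω)·1.0000 + ω·-0.2365 = -0.6198

(-0.7466, -2.8463, -0.6198)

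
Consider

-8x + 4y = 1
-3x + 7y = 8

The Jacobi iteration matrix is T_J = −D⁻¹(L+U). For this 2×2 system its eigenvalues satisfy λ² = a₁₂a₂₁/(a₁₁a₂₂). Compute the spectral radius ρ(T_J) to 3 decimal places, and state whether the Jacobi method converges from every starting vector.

a₁₂a₂₁/(a₁₁a₂₂) = (4)·(-3) / ((-8)·(7)) = 0.214286
ρ = √|0.214286| = √0.214286 = 0.463
ρ < 1, so Jacobi converges

0.463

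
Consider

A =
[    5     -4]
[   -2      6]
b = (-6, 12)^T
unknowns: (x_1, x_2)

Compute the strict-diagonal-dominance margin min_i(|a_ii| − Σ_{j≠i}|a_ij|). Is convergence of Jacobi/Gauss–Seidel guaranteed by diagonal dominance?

1

row 1: |5| − (4) = 1
row 2: |6| − (2) = 4
minimum over rows = 1 → strictly diagonally dominant (convergence guaranteed)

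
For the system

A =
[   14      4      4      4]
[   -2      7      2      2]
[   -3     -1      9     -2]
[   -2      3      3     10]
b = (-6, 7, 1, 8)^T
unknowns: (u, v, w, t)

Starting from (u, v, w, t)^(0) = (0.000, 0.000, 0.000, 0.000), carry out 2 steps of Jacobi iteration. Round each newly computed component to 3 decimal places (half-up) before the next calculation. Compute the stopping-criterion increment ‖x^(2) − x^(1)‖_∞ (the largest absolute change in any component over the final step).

Iteration 1:
  u = (-6 - (4)·0.000 - (4)·0.000 - (4)·0.000) / (14) = -0.429
  v = (7 - (-2)·0.000 - (2)·0.000 - (2)·0.000) / (7) = 1.000
  w = (1 - (-3)·0.000 - (-1)·0.000 - (-2)·0.000) / (9) = 0.111
  t = (8 - (-2)·0.000 - (3)·0.000 - (3)·0.000) / (10) = 0.800
Iteration 2:
  u = (-6 - (4)·1.000 - (4)·0.111 - (4)·0.800) / (14) = -0.975
  v = (7 - (-2)·-0.429 - (2)·0.111 - (2)·0.800) / (7) = 0.617
  w = (1 - (-3)·-0.429 - (-1)·1.000 - (-2)·0.800) / (9) = 0.257
  t = (8 - (-2)·-0.429 - (3)·1.000 - (3)·0.111) / (10) = 0.381
Change: (-0.546, -0.383, 0.146, -0.419) → max |·| = 0.546

0.546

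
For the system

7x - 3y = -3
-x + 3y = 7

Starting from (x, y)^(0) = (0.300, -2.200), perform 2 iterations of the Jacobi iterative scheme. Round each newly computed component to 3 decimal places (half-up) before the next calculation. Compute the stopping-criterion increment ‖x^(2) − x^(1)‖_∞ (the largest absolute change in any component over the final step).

1.985

Iteration 1:
  x = (-3 - (-3)·-2.200) / (7) = -1.371
  y = (7 - (-1)·0.300) / (3) = 2.433
Iteration 2:
  x = (-3 - (-3)·2.433) / (7) = 0.614
  y = (7 - (-1)·-1.371) / (3) = 1.876
Change: (1.985, -0.557) → max |·| = 1.985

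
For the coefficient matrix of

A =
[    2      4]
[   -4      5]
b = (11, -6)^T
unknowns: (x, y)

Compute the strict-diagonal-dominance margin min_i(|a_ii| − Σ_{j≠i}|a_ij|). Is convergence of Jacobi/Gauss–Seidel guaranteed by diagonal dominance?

-2

row 1: |2| − (4) = -2
row 2: |5| − (4) = 1
minimum over rows = -2 → not strictly diagonally dominant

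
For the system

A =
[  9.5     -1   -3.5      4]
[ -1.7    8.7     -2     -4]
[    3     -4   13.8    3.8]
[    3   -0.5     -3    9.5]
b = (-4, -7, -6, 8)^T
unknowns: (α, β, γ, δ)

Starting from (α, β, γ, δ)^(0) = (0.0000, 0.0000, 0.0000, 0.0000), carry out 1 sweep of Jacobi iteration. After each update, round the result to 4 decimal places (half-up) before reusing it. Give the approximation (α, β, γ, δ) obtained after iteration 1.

Iteration 1:
  α = (-4 - (-1)·0.0000 - (-3.5)·0.0000 - (4)·0.0000) / (9.5) = -0.4211
  β = (-7 - (-1.7)·0.0000 - (-2)·0.0000 - (-4)·0.0000) / (8.7) = -0.8046
  γ = (-6 - (3)·0.0000 - (-4)·0.0000 - (3.8)·0.0000) / (13.8) = -0.4348
  δ = (8 - (3)·0.0000 - (-0.5)·0.0000 - (-3)·0.0000) / (9.5) = 0.8421

(-0.4211, -0.8046, -0.4348, 0.8421)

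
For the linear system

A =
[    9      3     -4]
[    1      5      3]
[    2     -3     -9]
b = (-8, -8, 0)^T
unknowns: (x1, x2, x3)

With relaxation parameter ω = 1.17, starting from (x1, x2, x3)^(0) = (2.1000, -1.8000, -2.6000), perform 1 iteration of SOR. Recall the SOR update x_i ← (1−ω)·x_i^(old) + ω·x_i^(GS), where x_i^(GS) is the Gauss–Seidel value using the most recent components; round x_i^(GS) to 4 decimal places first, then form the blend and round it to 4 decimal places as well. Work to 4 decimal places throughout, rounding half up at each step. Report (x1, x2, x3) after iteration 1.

(-2.0469, 0.7382, -0.3781)

Iteration 1:
  x1: GS value = (-8 - (3)·-1.8000 - (-4)·-2.6000) / (9) = -1.4444;  x1 ← (1−ω)·2.1000 + ω·-1.4444 = -2.0469
  x2: GS value = (-8 - (1)·-2.0469 - (3)·-2.6000) / (5) = 0.3694;  x2 ← (1−ω)·-1.8000 + ω·0.3694 = 0.7382
  x3: GS value = (0 - (2)·-2.0469 - (-3)·0.7382) / (-9) = -0.7009;  x3 ← (1−ω)·-2.6000 + ω·-0.7009 = -0.3781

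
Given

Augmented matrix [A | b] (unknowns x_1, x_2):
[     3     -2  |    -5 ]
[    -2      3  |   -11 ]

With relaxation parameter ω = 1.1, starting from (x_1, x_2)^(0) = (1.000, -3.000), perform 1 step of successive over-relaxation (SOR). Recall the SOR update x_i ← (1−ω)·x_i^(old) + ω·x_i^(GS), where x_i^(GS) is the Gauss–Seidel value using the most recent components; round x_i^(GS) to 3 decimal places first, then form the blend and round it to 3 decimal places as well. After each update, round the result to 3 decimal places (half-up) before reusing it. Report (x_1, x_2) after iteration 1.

Iteration 1:
  x_1: GS value = (-5 - (-2)·-3.000) / (3) = -3.667;  x_1 ← (1−ω)·1.000 + ω·-3.667 = -4.134
  x_2: GS value = (-11 - (-2)·-4.134) / (3) = -6.423;  x_2 ← (1−ω)·-3.000 + ω·-6.423 = -6.765

(-4.134, -6.765)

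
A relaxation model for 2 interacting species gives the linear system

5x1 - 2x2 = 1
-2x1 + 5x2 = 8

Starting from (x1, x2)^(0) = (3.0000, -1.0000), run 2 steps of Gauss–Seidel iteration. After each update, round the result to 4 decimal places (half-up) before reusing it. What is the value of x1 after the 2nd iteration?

0.8080

Iteration 1:
  x1 = (1 - (-2)·-1.0000) / (5) = -0.2000
  x2 = (8 - (-2)·-0.2000) / (5) = 1.5200
Iteration 2:
  x1 = (1 - (-2)·1.5200) / (5) = 0.8080
  x2 = (8 - (-2)·0.8080) / (5) = 1.9232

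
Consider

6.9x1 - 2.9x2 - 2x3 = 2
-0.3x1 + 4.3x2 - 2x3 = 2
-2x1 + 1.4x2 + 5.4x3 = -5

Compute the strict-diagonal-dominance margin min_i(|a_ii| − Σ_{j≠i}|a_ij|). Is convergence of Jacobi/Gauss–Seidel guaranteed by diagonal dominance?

2

row 1: |6.9| − (2.9+2) = 2
row 2: |4.3| − (0.3+2) = 2
row 3: |5.4| − (2+1.4) = 2
minimum over rows = 2 → strictly diagonally dominant (convergence guaranteed)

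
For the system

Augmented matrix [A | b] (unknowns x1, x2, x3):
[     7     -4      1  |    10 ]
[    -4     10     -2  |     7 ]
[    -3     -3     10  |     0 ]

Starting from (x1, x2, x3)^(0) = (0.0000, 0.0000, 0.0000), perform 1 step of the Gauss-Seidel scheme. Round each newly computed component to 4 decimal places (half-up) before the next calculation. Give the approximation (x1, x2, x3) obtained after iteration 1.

Iteration 1:
  x1 = (10 - (-4)·0.0000 - (1)·0.0000) / (7) = 1.4286
  x2 = (7 - (-4)·1.4286 - (-2)·0.0000) / (10) = 1.2714
  x3 = (0 - (-3)·1.4286 - (-3)·1.2714) / (10) = 0.8100

(1.4286, 1.2714, 0.8100)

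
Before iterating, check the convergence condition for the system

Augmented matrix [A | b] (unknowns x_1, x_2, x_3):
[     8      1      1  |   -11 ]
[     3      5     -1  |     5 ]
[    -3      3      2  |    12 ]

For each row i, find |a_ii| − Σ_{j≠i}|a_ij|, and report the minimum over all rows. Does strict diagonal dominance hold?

row 1: |8| − (1+1) = 6
row 2: |5| − (3+1) = 1
row 3: |2| − (3+3) = -4
minimum over rows = -4 → not strictly diagonally dominant

-4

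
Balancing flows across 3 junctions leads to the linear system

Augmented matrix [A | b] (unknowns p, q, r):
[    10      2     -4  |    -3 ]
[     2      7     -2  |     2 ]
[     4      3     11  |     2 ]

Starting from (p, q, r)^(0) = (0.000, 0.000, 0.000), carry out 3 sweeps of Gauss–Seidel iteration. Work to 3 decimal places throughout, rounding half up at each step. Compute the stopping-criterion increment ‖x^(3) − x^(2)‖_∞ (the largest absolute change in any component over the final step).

Iteration 1:
  p = (-3 - (2)·0.000 - (-4)·0.000) / (10) = -0.300
  q = (2 - (2)·-0.300 - (-2)·0.000) / (7) = 0.371
  r = (2 - (4)·-0.300 - (3)·0.371) / (11) = 0.190
Iteration 2:
  p = (-3 - (2)·0.371 - (-4)·0.190) / (10) = -0.298
  q = (2 - (2)·-0.298 - (-2)·0.190) / (7) = 0.425
  r = (2 - (4)·-0.298 - (3)·0.425) / (11) = 0.174
Iteration 3:
  p = (-3 - (2)·0.425 - (-4)·0.174) / (10) = -0.315
  q = (2 - (2)·-0.315 - (-2)·0.174) / (7) = 0.425
  r = (2 - (4)·-0.315 - (3)·0.425) / (11) = 0.180
Change: (-0.017, 0.000, 0.006) → max |·| = 0.017

0.017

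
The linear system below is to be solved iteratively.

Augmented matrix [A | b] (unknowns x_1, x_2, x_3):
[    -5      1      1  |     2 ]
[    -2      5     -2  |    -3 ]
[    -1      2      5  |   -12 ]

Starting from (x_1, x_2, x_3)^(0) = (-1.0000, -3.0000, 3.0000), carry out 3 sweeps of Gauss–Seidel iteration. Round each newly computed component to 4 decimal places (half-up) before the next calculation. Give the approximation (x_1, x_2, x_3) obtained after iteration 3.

Iteration 1:
  x_1 = (2 - (1)·-3.0000 - (1)·3.0000) / (-5) = -0.4000
  x_2 = (-3 - (-2)·-0.4000 - (-2)·3.0000) / (5) = 0.4400
  x_3 = (-12 - (-1)·-0.4000 - (2)·0.4400) / (5) = -2.6560
Iteration 2:
  x_1 = (2 - (1)·0.4400 - (1)·-2.6560) / (-5) = -0.8432
  x_2 = (-3 - (-2)·-0.8432 - (-2)·-2.6560) / (5) = -1.9997
  x_3 = (-12 - (-1)·-0.8432 - (2)·-1.9997) / (5) = -1.7688
Iteration 3:
  x_1 = (2 - (1)·-1.9997 - (1)·-1.7688) / (-5) = -1.1537
  x_2 = (-3 - (-2)·-1.1537 - (-2)·-1.7688) / (5) = -1.7690
  x_3 = (-12 - (-1)·-1.1537 - (2)·-1.7690) / (5) = -1.9231

(-1.1537, -1.7690, -1.9231)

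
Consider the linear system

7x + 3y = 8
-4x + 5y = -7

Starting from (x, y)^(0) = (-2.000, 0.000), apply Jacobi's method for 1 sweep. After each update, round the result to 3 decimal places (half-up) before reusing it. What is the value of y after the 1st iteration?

-3.000

Iteration 1:
  x = (8 - (3)·0.000) / (7) = 1.143
  y = (-7 - (-4)·-2.000) / (5) = -3.000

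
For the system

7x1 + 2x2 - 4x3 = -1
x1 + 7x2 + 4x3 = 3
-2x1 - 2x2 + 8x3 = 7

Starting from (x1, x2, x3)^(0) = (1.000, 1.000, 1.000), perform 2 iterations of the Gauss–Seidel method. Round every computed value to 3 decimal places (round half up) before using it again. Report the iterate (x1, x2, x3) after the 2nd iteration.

Iteration 1:
  x1 = (-1 - (2)·1.000 - (-4)·1.000) / (7) = 0.143
  x2 = (3 - (1)·0.143 - (4)·1.000) / (7) = -0.163
  x3 = (7 - (-2)·0.143 - (-2)·-0.163) / (8) = 0.870
Iteration 2:
  x1 = (-1 - (2)·-0.163 - (-4)·0.870) / (7) = 0.401
  x2 = (3 - (1)·0.401 - (4)·0.870) / (7) = -0.126
  x3 = (7 - (-2)·0.401 - (-2)·-0.126) / (8) = 0.944

(0.401, -0.126, 0.944)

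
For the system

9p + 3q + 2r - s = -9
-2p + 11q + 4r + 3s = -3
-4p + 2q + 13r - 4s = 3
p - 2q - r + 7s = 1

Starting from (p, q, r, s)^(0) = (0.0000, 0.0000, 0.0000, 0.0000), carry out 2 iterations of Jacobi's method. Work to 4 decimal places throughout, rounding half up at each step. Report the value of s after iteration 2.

0.2408

Iteration 1:
  p = (-9 - (3)·0.0000 - (2)·0.0000 - (-1)·0.0000) / (9) = -1.0000
  q = (-3 - (-2)·0.0000 - (4)·0.0000 - (3)·0.0000) / (11) = -0.2727
  r = (3 - (-4)·0.0000 - (2)·0.0000 - (-4)·0.0000) / (13) = 0.2308
  s = (1 - (1)·0.0000 - (-2)·0.0000 - (-1)·0.0000) / (7) = 0.1429
Iteration 2:
  p = (-9 - (3)·-0.2727 - (2)·0.2308 - (-1)·0.1429) / (9) = -0.9445
  q = (-3 - (-2)·-1.0000 - (4)·0.2308 - (3)·0.1429) / (11) = -0.5774
  r = (3 - (-4)·-1.0000 - (2)·-0.2727 - (-4)·0.1429) / (13) = 0.0090
  s = (1 - (1)·-1.0000 - (-2)·-0.2727 - (-1)·0.2308) / (7) = 0.2408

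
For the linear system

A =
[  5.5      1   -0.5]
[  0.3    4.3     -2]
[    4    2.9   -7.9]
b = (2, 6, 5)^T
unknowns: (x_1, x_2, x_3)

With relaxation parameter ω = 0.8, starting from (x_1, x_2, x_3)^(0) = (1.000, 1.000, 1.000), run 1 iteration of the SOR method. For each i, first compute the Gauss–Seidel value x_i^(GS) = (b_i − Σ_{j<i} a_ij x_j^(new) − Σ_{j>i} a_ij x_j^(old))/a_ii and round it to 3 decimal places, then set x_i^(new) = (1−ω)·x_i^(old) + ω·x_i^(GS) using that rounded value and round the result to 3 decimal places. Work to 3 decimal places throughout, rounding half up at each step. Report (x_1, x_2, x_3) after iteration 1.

(0.418, 1.665, 0.352)

Iteration 1:
  x_1: GS value = (2 - (1)·1.000 - (-0.5)·1.000) / (5.5) = 0.273;  x_1 ← (1−ω)·1.000 + ω·0.273 = 0.418
  x_2: GS value = (6 - (0.3)·0.418 - (-2)·1.000) / (4.3) = 1.831;  x_2 ← (1−ω)·1.000 + ω·1.831 = 1.665
  x_3: GS value = (5 - (4)·0.418 - (2.9)·1.665) / (-7.9) = 0.190;  x_3 ← (1−ω)·1.000 + ω·0.190 = 0.352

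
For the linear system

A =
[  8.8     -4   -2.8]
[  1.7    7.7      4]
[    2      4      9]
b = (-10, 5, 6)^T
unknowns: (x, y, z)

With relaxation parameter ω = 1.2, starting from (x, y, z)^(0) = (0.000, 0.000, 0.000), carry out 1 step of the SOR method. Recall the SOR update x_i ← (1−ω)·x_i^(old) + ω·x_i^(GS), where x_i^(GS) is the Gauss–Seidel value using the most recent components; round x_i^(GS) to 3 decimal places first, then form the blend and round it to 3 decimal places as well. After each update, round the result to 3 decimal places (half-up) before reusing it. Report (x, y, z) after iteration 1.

(-1.363, 1.140, 0.556)

Iteration 1:
  x: GS value = (-10 - (-4)·0.000 - (-2.8)·0.000) / (8.8) = -1.136;  x ← (1−ω)·0.000 + ω·-1.136 = -1.363
  y: GS value = (5 - (1.7)·-1.363 - (4)·0.000) / (7.7) = 0.950;  y ← (1−ω)·0.000 + ω·0.950 = 1.140
  z: GS value = (6 - (2)·-1.363 - (4)·1.140) / (9) = 0.463;  z ← (1−ω)·0.000 + ω·0.463 = 0.556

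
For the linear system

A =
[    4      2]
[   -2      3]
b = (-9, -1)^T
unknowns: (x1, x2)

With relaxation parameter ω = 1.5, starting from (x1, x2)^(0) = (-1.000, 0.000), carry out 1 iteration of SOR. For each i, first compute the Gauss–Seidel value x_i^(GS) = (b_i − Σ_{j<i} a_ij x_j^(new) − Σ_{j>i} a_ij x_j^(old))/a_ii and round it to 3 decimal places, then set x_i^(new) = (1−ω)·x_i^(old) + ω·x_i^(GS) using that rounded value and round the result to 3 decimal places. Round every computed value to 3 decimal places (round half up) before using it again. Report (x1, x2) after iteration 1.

Iteration 1:
  x1: GS value = (-9 - (2)·0.000) / (4) = -2.250;  x1 ← (1−ω)·-1.000 + ω·-2.250 = -2.875
  x2: GS value = (-1 - (-2)·-2.875) / (3) = -2.250;  x2 ← (1−ω)·0.000 + ω·-2.250 = -3.375

(-2.875, -3.375)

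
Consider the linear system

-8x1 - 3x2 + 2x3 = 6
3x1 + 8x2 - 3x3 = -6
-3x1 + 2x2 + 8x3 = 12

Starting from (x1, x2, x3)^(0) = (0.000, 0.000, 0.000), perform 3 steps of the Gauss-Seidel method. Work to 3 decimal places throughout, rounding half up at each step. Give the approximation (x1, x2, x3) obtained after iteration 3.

Iteration 1:
  x1 = (6 - (-3)·0.000 - (2)·0.000) / (-8) = -0.750
  x2 = (-6 - (3)·-0.750 - (-3)·0.000) / (8) = -0.469
  x3 = (12 - (-3)·-0.750 - (2)·-0.469) / (8) = 1.336
Iteration 2:
  x1 = (6 - (-3)·-0.469 - (2)·1.336) / (-8) = -0.240
  x2 = (-6 - (3)·-0.240 - (-3)·1.336) / (8) = -0.159
  x3 = (12 - (-3)·-0.240 - (2)·-0.159) / (8) = 1.450
Iteration 3:
  x1 = (6 - (-3)·-0.159 - (2)·1.450) / (-8) = -0.328
  x2 = (-6 - (3)·-0.328 - (-3)·1.450) / (8) = -0.083
  x3 = (12 - (-3)·-0.328 - (2)·-0.083) / (8) = 1.398

(-0.328, -0.083, 1.398)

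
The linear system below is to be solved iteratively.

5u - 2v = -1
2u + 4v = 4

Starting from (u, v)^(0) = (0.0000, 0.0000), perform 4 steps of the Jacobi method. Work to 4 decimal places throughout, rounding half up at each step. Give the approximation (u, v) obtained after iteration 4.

(0.1600, 0.8800)

Iteration 1:
  u = (-1 - (-2)·0.0000) / (5) = -0.2000
  v = (4 - (2)·0.0000) / (4) = 1.0000
Iteration 2:
  u = (-1 - (-2)·1.0000) / (5) = 0.2000
  v = (4 - (2)·-0.2000) / (4) = 1.1000
Iteration 3:
  u = (-1 - (-2)·1.1000) / (5) = 0.2400
  v = (4 - (2)·0.2000) / (4) = 0.9000
Iteration 4:
  u = (-1 - (-2)·0.9000) / (5) = 0.1600
  v = (4 - (2)·0.2400) / (4) = 0.8800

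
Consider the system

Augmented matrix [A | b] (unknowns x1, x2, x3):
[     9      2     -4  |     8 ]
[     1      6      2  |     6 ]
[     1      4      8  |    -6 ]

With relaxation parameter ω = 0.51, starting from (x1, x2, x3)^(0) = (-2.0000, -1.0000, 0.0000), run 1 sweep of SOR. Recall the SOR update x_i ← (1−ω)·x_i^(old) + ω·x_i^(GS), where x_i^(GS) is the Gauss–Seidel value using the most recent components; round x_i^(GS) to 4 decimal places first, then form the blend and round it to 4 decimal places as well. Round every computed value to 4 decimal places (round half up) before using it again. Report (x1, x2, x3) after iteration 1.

Iteration 1:
  x1: GS value = (8 - (2)·-1.0000 - (-4)·0.0000) / (9) = 1.1111;  x1 ← (1−ω)·-2.0000 + ω·1.1111 = -0.4133
  x2: GS value = (6 - (1)·-0.4133 - (2)·0.0000) / (6) = 1.0689;  x2 ← (1−ω)·-1.0000 + ω·1.0689 = 0.0551
  x3: GS value = (-6 - (1)·-0.4133 - (4)·0.0551) / (8) = -0.7259;  x3 ← (1−ω)·0.0000 + ω·-0.7259 = -0.3702

(-0.4133, 0.0551, -0.3702)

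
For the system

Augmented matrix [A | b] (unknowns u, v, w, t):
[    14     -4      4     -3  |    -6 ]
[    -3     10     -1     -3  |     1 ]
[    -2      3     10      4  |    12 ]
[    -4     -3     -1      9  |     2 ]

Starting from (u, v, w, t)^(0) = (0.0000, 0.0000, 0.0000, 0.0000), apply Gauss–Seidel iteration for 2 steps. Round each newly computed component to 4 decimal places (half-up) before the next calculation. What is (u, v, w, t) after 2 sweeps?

(-0.7261, 0.0386, 0.9844, 0.0218)

Iteration 1:
  u = (-6 - (-4)·0.0000 - (4)·0.0000 - (-3)·0.0000) / (14) = -0.4286
  v = (1 - (-3)·-0.4286 - (-1)·0.0000 - (-3)·0.0000) / (10) = -0.0286
  w = (12 - (-2)·-0.4286 - (3)·-0.0286 - (4)·0.0000) / (10) = 1.1229
  t = (2 - (-4)·-0.4286 - (-3)·-0.0286 - (-1)·1.1229) / (9) = 0.1470
Iteration 2:
  u = (-6 - (-4)·-0.0286 - (4)·1.1229 - (-3)·0.1470) / (14) = -0.7261
  v = (1 - (-3)·-0.7261 - (-1)·1.1229 - (-3)·0.1470) / (10) = 0.0386
  w = (12 - (-2)·-0.7261 - (3)·0.0386 - (4)·0.1470) / (10) = 0.9844
  t = (2 - (-4)·-0.7261 - (-3)·0.0386 - (-1)·0.9844) / (9) = 0.0218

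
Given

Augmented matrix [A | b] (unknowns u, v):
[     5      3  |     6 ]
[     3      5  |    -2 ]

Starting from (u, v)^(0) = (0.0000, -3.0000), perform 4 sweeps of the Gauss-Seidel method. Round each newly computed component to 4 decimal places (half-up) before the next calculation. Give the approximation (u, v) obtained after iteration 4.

Iteration 1:
  u = (6 - (3)·-3.0000) / (5) = 3.0000
  v = (-2 - (3)·3.0000) / (5) = -2.2000
Iteration 2:
  u = (6 - (3)·-2.2000) / (5) = 2.5200
  v = (-2 - (3)·2.5200) / (5) = -1.9120
Iteration 3:
  u = (6 - (3)·-1.9120) / (5) = 2.3472
  v = (-2 - (3)·2.3472) / (5) = -1.8083
Iteration 4:
  u = (6 - (3)·-1.8083) / (5) = 2.2850
  v = (-2 - (3)·2.2850) / (5) = -1.7710

(2.2850, -1.7710)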